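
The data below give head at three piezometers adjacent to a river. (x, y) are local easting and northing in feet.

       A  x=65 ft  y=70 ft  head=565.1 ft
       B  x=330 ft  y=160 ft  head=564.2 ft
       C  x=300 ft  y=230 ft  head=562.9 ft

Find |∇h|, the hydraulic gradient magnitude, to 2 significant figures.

Taking A as reference: B−A = (265, 90, -0.9); C−A = (235, 160, -2.2).
Determinant of the coordinate differences = 265·160 − 235·90 = 21250.
∂h/∂x = [(-0.9)·160 − (-2.2)·90] / 21250 = +0.002541
∂h/∂y = [265·(-2.2) − 235·(-0.9)] / 21250 = -0.01748
|∇h| = √(0.002541² + -0.01748²) = 0.01766

0.018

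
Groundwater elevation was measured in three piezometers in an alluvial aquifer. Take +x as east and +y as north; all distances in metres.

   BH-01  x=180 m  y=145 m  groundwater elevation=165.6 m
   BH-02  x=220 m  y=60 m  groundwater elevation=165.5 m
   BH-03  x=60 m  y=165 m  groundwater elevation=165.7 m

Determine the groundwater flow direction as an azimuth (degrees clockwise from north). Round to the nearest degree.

141°

Three-point gradient (reference BH-01): Δ to BH-02 = (40, -85, -0.1), Δ to BH-03 = (-120, 20, +0.1).
∂h/∂x = -0.0006915, ∂h/∂y = +0.0008511 (det = -9400).
Flow direction (−∇h) has components (+0.0006915 E, -0.0008511 N).
Azimuth = atan2(E, N) = atan2(+0.0006915, -0.0008511) = 140.9° ≈ 141°.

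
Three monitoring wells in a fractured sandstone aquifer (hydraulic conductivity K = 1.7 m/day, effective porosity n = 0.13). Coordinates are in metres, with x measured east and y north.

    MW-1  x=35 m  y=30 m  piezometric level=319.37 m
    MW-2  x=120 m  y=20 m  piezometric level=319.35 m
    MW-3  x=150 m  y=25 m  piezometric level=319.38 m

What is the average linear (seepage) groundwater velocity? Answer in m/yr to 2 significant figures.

21 m/yr

Taking MW-1 as reference: MW-2−MW-1 = (85, -10, -0.02); MW-3−MW-1 = (115, -5, +0.01).
Solve a·Δx + b·Δy = Δh: det = 85·(-5) − 115·(-10) = 725.
∂h/∂x = [(-0.02)·(-5) − (+0.01)·(-10)] / 725 = +0.0002759
∂h/∂y = [85·(+0.01) − 115·(-0.02)] / 725 = +0.004345
|∇h| = √(0.0002759² + 0.004345²) = 0.004354
Seepage velocity v = K·i/n = 1.7 × 0.004354 / 0.13 = 0.05694 m/day = 20.8 m/yr.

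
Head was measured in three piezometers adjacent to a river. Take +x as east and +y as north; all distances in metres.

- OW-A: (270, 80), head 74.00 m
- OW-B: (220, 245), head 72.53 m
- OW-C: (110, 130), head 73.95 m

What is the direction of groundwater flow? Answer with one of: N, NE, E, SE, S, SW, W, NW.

Three-point gradient (reference OW-A): Δ to OW-B = (-50, 165, -1.47), Δ to OW-C = (-160, 50, -0.05).
∂h/∂x = -0.002730, ∂h/∂y = -0.009736 (det = 23900).
Flow = −∇h = (+0.002730 east, +0.009736 north), which points north.

N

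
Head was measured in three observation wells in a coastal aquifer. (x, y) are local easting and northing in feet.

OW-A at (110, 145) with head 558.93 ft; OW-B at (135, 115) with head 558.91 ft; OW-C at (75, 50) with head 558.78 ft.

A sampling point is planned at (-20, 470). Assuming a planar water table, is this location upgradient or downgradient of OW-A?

Taking OW-A as reference: OW-B−OW-A = (25, -30, -0.02); OW-C−OW-A = (-35, -95, -0.15).
Solve a·Δx + b·Δy = Δh: det = 25·(-95) − (-35)·(-30) = -3425.
∂h/∂x = [(-0.02)·(-95) − (-0.15)·(-30)] / -3425 = +0.0007591
∂h/∂y = [25·(-0.15) − (-35)·(-0.02)] / -3425 = +0.001299
Head at (-20, 470) = 558.93 + (+0.0007591)·(-130) + (+0.001299)·(325) = 559.25 ft.
That is higher than the 558.93 ft at OW-A, so the point is upgradient.

upgradient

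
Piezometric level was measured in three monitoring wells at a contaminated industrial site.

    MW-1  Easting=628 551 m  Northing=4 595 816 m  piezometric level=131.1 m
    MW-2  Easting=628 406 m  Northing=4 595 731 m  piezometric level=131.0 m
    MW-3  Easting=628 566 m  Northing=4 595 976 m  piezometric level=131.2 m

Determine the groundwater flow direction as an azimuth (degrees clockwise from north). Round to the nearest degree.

Taking MW-1 as reference: MW-2−MW-1 = (-145, -85, -0.1); MW-3−MW-1 = (15, 160, +0.1).
Determinant of the coordinate differences = (-145)·160 − 15·(-85) = -21925.
∂h/∂x = [(-0.1)·160 − (+0.1)·(-85)] / -21925 = +0.0003421
∂h/∂y = [(-145)·(+0.1) − 15·(-0.1)] / -21925 = +0.0005929
Flow direction (−∇h) has components (-0.0003421 E, -0.0005929 N).
Azimuth = atan2(E, N) = atan2(-0.0003421, -0.0005929) = 210.0° ≈ 210°.

210°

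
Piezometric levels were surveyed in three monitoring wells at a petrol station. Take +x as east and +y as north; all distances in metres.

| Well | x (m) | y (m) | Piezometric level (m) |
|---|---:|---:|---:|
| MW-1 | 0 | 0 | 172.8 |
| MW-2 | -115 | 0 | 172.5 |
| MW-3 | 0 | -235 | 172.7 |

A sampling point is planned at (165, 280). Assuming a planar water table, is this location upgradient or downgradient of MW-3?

upgradient

∂h/∂x = (172.5 − 172.8) / (-115 − 0) = +0.002609
∂h/∂y = (172.7 − 172.8) / (-235 − 0) = +0.0004255
Head at (165, 280) = 172.8 + (+0.002609)·(165) + (+0.0004255)·(280) = 173.35 m.
That is higher than the 172.7 m at MW-3, so the point is upgradient.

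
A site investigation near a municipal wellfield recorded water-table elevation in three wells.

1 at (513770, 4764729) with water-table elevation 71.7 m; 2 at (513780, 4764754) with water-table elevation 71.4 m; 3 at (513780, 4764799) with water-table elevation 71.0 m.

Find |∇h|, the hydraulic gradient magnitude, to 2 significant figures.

0.012

Taking 1 as reference: 2−1 = (10, 25, -0.3); 3−1 = (10, 70, -0.7).
Determinant of the coordinate differences = 10·70 − 10·25 = 450.
∂h/∂x = [(-0.3)·70 − (-0.7)·25] / 450 = -0.007778
∂h/∂y = [10·(-0.7) − 10·(-0.3)] / 450 = -0.008889
|∇h| = √(-0.007778² + -0.008889²) = 0.01181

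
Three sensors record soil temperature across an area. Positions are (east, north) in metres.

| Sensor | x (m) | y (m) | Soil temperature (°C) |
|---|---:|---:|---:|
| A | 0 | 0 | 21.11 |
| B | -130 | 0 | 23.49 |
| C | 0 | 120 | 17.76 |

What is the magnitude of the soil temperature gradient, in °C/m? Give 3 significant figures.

∂T/∂x = (23.49 − 21.11) / (-130 − 0) = -0.01831
∂T/∂y = (17.76 − 21.11) / (120 − 0) = -0.02792
|∇f| = √(-0.01831² + -0.02792²) = 0.03339 °C/m

0.0334 °C/m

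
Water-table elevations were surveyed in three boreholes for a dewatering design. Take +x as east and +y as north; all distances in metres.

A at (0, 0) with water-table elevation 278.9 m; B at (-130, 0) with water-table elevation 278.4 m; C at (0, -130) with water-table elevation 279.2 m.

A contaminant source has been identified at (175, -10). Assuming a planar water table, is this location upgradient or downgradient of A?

upgradient

∂h/∂x = (278.4 − 278.9) / (-130 − 0) = +0.003846
∂h/∂y = (279.2 − 278.9) / (-130 − 0) = -0.002308
Head at (175, -10) = 278.9 + (+0.003846)·(175) + (-0.002308)·(-10) = 279.60 m.
That is higher than the 278.9 m at A, so the point is upgradient.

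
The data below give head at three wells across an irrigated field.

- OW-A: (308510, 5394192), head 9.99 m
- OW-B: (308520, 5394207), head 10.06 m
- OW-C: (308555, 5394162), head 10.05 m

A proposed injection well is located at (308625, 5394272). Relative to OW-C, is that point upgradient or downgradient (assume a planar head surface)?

upgradient

With h = a·x + b·y + c and OW-A as origin, the differences give:
  10·a + 15·b = +0.07
  45·a + (-30)·b = +0.06
Eliminate b (×(-30) and ×15, subtract): -975·a = -3.000 → a = ∂h/∂x = +0.003077
Back-substitute: b = ∂h/∂y = +0.002615.
Head at (308625, 5394272) = 9.99 + (+0.003077)·(115) + (+0.002615)·(80) = 10.55 m.
That is higher than the 10.05 m at OW-C, so the point is upgradient.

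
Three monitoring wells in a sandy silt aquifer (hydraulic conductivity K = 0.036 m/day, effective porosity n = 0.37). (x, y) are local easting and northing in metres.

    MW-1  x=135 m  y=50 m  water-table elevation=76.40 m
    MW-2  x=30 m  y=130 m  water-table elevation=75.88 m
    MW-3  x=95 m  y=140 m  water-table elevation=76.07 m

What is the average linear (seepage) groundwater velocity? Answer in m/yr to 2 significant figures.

Differences from MW-1: to MW-2 (Δx, Δy, Δh) = (-105, 80, -0.52); to MW-3 = (-40, 90, -0.33).
Determinant of the coordinate differences = (-105)·90 − (-40)·80 = -6250.
∂h/∂x = [(-0.52)·90 − (-0.33)·80] / -6250 = +0.003264
∂h/∂y = [(-105)·(-0.33) − (-40)·(-0.52)] / -6250 = -0.002216
|∇h| = √(0.003264² + -0.002216²) = 0.003945
Seepage velocity v = K·i/n = 0.036 × 0.003945 / 0.37 = 0.0003838 m/day = 0.1402 m/yr.

0.14 m/yr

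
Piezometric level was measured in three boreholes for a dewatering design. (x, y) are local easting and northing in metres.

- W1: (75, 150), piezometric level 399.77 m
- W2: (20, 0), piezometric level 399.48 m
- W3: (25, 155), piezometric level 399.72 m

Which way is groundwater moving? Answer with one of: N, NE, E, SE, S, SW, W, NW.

With h = a·x + b·y + c and W1 as origin, the differences give:
  (-55)·a + (-150)·b = -0.29
  (-50)·a + 5·b = -0.05
Eliminate b (×5 and ×(-150), subtract): -7775·a = -8.950 → a = ∂h/∂x = +0.001151
Back-substitute: b = ∂h/∂y = +0.001511.
Flow = −∇h = (-0.001151 east, -0.001511 north), which points southwest.

SW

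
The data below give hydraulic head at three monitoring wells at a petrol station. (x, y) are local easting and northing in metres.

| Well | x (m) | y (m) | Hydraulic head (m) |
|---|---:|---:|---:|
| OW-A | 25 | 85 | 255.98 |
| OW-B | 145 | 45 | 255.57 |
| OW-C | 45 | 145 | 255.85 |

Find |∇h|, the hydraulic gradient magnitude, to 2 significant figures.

Taking OW-A as reference: OW-B−OW-A = (120, -40, -0.41); OW-C−OW-A = (20, 60, -0.13).
Solve a·Δx + b·Δy = Δh: det = 120·60 − 20·(-40) = 8000.
∂h/∂x = [(-0.41)·60 − (-0.13)·(-40)] / 8000 = -0.003725
∂h/∂y = [120·(-0.13) − 20·(-0.41)] / 8000 = -0.0009250
|∇h| = √(-0.003725² + -0.0009250²) = 0.003838

0.0038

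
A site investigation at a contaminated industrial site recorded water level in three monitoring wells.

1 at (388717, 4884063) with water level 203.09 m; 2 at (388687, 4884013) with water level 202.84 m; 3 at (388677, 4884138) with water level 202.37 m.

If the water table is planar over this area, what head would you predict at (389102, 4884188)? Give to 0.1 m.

207.7 m

With h = a·x + b·y + c and 1 as origin, the differences give:
  (-30)·a + (-50)·b = -0.25
  (-40)·a + 75·b = -0.72
Eliminate b (×75 and ×(-50), subtract): -4250·a = -54.750 → a = ∂h/∂x = +0.01288
Back-substitute: b = ∂h/∂y = -0.002729.
h(389102, 4884188) = 203.09 + (+0.01288)·(385) + (-0.002729)·(125) = 203.09 +4.960 -0.341 = 207.709 m.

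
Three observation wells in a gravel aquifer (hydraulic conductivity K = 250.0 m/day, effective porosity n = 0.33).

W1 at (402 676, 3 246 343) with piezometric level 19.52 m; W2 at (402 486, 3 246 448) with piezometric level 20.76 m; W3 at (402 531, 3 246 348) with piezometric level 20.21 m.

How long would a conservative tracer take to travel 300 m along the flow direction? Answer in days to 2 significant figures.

Taking W1 as reference: W2−W1 = (-190, 105, +1.24); W3−W1 = (-145, 5, +0.69).
Solve a·Δx + b·Δy = Δh: det = (-190)·5 − (-145)·105 = 14275.
∂h/∂x = [(+1.24)·5 − (+0.69)·105] / 14275 = -0.004641
∂h/∂y = [(-190)·(+0.69) − (-145)·(+1.24)] / 14275 = +0.003412
|∇h| = √(-0.004641² + 0.003412²) = 0.00576
Seepage velocity v = K·i/n = 250.0 × 0.00576 / 0.33 = 4.364 m/day.
t = 300 / 4.364 = 68.74 days.

69 days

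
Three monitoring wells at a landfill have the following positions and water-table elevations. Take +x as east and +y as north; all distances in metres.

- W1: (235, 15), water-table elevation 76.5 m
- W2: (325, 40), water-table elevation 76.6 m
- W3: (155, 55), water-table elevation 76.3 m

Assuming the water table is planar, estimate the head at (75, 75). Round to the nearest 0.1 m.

76.1 m

Differences from W1: to W2 (Δx, Δy, Δh) = (90, 25, +0.1); to W3 = (-80, 40, -0.2).
Solve a·Δx + b·Δy = Δh: det = 90·40 − (-80)·25 = 5600.
∂h/∂x = [(+0.1)·40 − (-0.2)·25] / 5600 = +0.001607
∂h/∂y = [90·(-0.2) − (-80)·(+0.1)] / 5600 = -0.001786
h(75, 75) = 76.5 + (+0.001607)·(-160) + (-0.001786)·(60) = 76.5 -0.257 -0.107 = 76.136 m.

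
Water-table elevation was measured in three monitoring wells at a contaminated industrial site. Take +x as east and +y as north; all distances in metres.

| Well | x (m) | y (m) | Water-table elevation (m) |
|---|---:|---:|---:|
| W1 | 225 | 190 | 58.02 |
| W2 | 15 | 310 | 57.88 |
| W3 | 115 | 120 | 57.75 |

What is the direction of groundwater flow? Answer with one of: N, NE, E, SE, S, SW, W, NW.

Differences from W1: to W2 (Δx, Δy, Δh) = (-210, 120, -0.14); to W3 = (-110, -70, -0.27).
Determinant of the coordinate differences = (-210)·(-70) − (-110)·120 = 27900.
∂h/∂x = [(-0.14)·(-70) − (-0.27)·120] / 27900 = +0.001513
∂h/∂y = [(-210)·(-0.27) − (-110)·(-0.14)] / 27900 = +0.001480
Flow = −∇h = (-0.001513 east, -0.001480 north), which points southwest.

SW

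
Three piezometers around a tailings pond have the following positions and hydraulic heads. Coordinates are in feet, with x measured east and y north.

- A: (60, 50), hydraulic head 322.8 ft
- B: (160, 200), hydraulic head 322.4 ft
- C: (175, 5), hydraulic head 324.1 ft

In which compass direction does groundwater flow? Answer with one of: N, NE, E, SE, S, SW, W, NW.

Taking A as reference: B−A = (100, 150, -0.4); C−A = (115, -45, +1.3).
Solve a·Δx + b·Δy = Δh: det = 100·(-45) − 115·150 = -21750.
∂h/∂x = [(-0.4)·(-45) − (+1.3)·150] / -21750 = +0.008138
∂h/∂y = [100·(+1.3) − 115·(-0.4)] / -21750 = -0.008092
Flow = −∇h = (-0.008138 east, +0.008092 north), which points northwest.

NW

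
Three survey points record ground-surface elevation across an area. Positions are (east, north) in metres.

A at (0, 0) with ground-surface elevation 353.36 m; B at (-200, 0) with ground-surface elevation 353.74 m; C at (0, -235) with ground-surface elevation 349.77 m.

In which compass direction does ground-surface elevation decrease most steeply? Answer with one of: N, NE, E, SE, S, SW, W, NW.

∂z/∂x = (353.74 − 353.36) / (-200 − 0) = -0.001900
∂z/∂y = (349.77 − 353.36) / (-235 − 0) = +0.01528
Steepest decrease is along −∇f = (+0.001900 E, -0.01528 N) → south.

S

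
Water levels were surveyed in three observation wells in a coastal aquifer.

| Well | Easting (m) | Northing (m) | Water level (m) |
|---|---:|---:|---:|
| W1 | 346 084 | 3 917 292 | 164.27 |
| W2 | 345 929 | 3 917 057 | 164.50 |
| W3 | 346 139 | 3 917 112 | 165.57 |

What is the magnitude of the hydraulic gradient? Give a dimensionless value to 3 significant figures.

0.00833

Differences from W1: to W2 (Δx, Δy, Δh) = (-155, -235, +0.23); to W3 = (55, -180, +1.30).
Solve a·Δx + b·Δy = Δh: det = (-155)·(-180) − 55·(-235) = 40825.
∂h/∂x = [(+0.23)·(-180) − (+1.30)·(-235)] / 40825 = +0.006469
∂h/∂y = [(-155)·(+1.30) − 55·(+0.23)] / 40825 = -0.005246
|∇h| = √(0.006469² + -0.005246²) = 0.008329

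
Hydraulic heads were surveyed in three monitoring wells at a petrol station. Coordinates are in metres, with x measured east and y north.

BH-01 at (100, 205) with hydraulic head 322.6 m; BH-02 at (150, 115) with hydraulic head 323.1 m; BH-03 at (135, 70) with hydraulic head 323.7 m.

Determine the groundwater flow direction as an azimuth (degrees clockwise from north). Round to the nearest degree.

Taking BH-01 as reference: BH-02−BH-01 = (50, -90, +0.5); BH-03−BH-01 = (35, -135, +1.1).
Solve a·Δx + b·Δy = Δh: det = 50·(-135) − 35·(-90) = -3600.
∂h/∂x = [(+0.5)·(-135) − (+1.1)·(-90)] / -3600 = -0.008750
∂h/∂y = [50·(+1.1) − 35·(+0.5)] / -3600 = -0.01042
Flow direction (−∇h) has components (+0.008750 E, +0.01042 N).
Azimuth = atan2(E, N) = atan2(+0.008750, +0.01042) = 40.0° ≈ 040°.

040°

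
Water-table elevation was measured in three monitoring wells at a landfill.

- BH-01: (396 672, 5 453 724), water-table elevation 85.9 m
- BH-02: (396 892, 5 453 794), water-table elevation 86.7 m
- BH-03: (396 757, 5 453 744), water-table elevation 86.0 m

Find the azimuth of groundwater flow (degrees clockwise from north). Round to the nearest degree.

169°

Taking BH-01 as reference: BH-02−BH-01 = (220, 70, +0.8); BH-03−BH-01 = (85, 20, +0.1).
Solve a·Δx + b·Δy = Δh: det = 220·20 − 85·70 = -1550.
∂h/∂x = [(+0.8)·20 − (+0.1)·70] / -1550 = -0.005806
∂h/∂y = [220·(+0.1) − 85·(+0.8)] / -1550 = +0.02968
Flow direction (−∇h) has components (+0.005806 E, -0.02968 N).
Azimuth = atan2(E, N) = atan2(+0.005806, -0.02968) = 168.9° ≈ 169°.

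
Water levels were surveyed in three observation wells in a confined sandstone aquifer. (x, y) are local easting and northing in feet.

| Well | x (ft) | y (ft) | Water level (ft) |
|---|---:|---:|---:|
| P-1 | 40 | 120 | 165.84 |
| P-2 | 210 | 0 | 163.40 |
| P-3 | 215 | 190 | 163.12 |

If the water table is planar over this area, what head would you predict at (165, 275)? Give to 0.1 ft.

Taking P-1 as reference: P-2−P-1 = (170, -120, -2.44); P-3−P-1 = (175, 70, -2.72).
Solve a·Δx + b·Δy = Δh: det = 170·70 − 175·(-120) = 32900.
∂h/∂x = [(-2.44)·70 − (-2.72)·(-120)] / 32900 = -0.01511
∂h/∂y = [170·(-2.72) − 175·(-2.44)] / 32900 = -0.001076
h(165, 275) = 165.84 + (-0.01511)·(125) + (-0.001076)·(155) = 165.84 -1.889 -0.167 = 163.784 ft.

163.8 ft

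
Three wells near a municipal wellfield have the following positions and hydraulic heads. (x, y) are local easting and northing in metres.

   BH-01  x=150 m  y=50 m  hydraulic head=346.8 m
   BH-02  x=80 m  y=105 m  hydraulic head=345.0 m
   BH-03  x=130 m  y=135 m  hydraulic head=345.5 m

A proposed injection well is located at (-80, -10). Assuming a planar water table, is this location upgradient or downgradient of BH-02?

downgradient

With h = a·x + b·y + c and BH-01 as origin, the differences give:
  (-70)·a + 55·b = -1.8
  (-20)·a + 85·b = -1.3
Eliminate b (×85 and ×55, subtract): -4850·a = -81.50 → a = ∂h/∂x = +0.01680
Back-substitute: b = ∂h/∂y = -0.01134.
Head at (-80, -10) = 346.8 + (+0.01680)·(-230) + (-0.01134)·(-60) = 343.62 m.
That is lower than the 345.0 m at BH-02, so the point is downgradient.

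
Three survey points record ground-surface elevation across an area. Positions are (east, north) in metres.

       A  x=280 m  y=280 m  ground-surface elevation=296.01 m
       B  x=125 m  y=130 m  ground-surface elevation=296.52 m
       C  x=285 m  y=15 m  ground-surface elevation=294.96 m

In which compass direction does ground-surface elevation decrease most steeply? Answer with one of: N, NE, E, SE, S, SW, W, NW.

SE

Taking A as reference: B−A = (-155, -150, +0.51); C−A = (5, -265, -1.05).
Determinant of the coordinate differences = (-155)·(-265) − 5·(-150) = 41825.
∂z/∂x = [(+0.51)·(-265) − (-1.05)·(-150)] / 41825 = -0.006997
∂z/∂y = [(-155)·(-1.05) − 5·(+0.51)] / 41825 = +0.003830
Steepest decrease is along −∇f = (+0.006997 E, -0.003830 N) → southeast.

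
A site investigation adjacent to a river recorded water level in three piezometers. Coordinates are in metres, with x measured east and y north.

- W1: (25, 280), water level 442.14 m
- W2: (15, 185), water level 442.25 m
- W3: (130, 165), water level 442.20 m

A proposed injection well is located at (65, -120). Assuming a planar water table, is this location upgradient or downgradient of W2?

upgradient

With h = a·x + b·y + c and W1 as origin, the differences give:
  (-10)·a + (-95)·b = +0.11
  105·a + (-115)·b = +0.06
Eliminate b (×(-115) and ×(-95), subtract): 11125·a = -6.950 → a = ∂h/∂x = -0.0006247
Back-substitute: b = ∂h/∂y = -0.001092.
Head at (65, -120) = 442.14 + (-0.0006247)·(40) + (-0.001092)·(-400) = 442.55 m.
That is higher than the 442.25 m at W2, so the point is upgradient.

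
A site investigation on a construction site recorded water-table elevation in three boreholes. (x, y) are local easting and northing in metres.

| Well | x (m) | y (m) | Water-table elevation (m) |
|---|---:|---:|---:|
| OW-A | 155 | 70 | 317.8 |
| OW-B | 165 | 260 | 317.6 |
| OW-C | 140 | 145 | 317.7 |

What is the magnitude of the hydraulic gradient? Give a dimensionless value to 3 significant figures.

With h = a·x + b·y + c and OW-A as origin, the differences give:
  10·a + 190·b = -0.2
  (-15)·a + 75·b = -0.1
Eliminate b (×75 and ×190, subtract): 3600·a = 4.00 → a = ∂h/∂x = +0.001111
Back-substitute: b = ∂h/∂y = -0.001111.
|∇h| = √(0.001111² + -0.001111²) = 0.001571

0.00157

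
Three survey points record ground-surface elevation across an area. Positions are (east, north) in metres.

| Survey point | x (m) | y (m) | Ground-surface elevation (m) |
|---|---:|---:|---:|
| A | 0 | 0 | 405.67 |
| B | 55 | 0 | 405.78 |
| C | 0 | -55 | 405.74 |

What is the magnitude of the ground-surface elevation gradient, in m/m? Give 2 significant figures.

∂z/∂x = (405.78 − 405.67) / (55 − 0) = +0.002000
∂z/∂y = (405.74 − 405.67) / (-55 − 0) = -0.001273
|∇f| = √(0.002000² + -0.001273²) = 0.002371 m/m

0.0024 m/m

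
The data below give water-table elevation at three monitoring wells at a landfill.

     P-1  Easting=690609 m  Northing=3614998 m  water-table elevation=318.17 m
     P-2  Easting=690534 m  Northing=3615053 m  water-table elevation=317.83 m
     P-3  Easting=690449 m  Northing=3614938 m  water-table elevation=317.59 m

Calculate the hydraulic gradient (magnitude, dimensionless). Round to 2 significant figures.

0.0040

Differences from P-1: to P-2 (Δx, Δy, Δh) = (-75, 55, -0.34); to P-3 = (-160, -60, -0.58).
Solve a·Δx + b·Δy = Δh: det = (-75)·(-60) − (-160)·55 = 13300.
∂h/∂x = [(-0.34)·(-60) − (-0.58)·55] / 13300 = +0.003932
∂h/∂y = [(-75)·(-0.58) − (-160)·(-0.34)] / 13300 = -0.0008195
|∇h| = √(0.003932² + -0.0008195²) = 0.004016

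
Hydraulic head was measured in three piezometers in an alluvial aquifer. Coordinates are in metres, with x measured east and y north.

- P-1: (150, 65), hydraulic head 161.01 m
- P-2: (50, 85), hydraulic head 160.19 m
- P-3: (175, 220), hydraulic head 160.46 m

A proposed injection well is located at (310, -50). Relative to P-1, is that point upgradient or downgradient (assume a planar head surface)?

upgradient

Differences from P-1: to P-2 (Δx, Δy, Δh) = (-100, 20, -0.82); to P-3 = (25, 155, -0.55).
Solve a·Δx + b·Δy = Δh: det = (-100)·155 − 25·20 = -16000.
∂h/∂x = [(-0.82)·155 − (-0.55)·20] / -16000 = +0.007256
∂h/∂y = [(-100)·(-0.55) − 25·(-0.82)] / -16000 = -0.004719
Head at (310, -50) = 161.01 + (+0.007256)·(160) + (-0.004719)·(-115) = 162.71 m.
That is higher than the 161.01 m at P-1, so the point is upgradient.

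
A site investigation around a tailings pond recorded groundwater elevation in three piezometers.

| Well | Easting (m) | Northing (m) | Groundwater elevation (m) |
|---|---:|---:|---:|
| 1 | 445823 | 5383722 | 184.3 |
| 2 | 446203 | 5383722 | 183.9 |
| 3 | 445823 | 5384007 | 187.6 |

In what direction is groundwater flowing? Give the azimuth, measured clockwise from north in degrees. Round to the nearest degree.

∂h/∂x = (183.9 − 184.3) / (446203 − 445823) = -0.001053
∂h/∂y = (187.6 − 184.3) / (5384007 − 5383722) = +0.01158
Flow direction (−∇h) has components (+0.001053 E, -0.01158 N).
Azimuth = atan2(E, N) = atan2(+0.001053, -0.01158) = 174.8° ≈ 175°.

175°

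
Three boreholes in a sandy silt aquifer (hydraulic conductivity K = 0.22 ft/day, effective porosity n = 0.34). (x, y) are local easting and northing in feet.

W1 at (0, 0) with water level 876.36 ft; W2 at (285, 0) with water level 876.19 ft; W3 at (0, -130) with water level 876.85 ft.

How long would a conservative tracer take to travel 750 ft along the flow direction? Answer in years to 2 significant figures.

∂h/∂x = (876.19 − 876.36) / (285 − 0) = -0.0005965
∂h/∂y = (876.85 − 876.36) / (-130 − 0) = -0.003769
|∇h| = √(-0.0005965² + -0.003769²) = 0.003816
Seepage velocity v = K·i/n = 0.22 × 0.003816 / 0.34 = 0.002469 ft/day.
t = 750 / 0.002469 = 3.038e+05 days = 832 years.

830 years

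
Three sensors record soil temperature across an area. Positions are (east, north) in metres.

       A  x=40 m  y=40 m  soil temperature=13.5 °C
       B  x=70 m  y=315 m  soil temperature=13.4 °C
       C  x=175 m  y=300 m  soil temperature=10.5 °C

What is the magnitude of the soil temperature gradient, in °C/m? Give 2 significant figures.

0.027 °C/m

With T = a·x + b·y + c and A as origin, the differences give:
  30·a + 275·b = -0.1
  135·a + 260·b = -3.0
Eliminate b (×260 and ×275, subtract): -29325·a = 799.00 → a = ∂T/∂x = -0.02725
Back-substitute: b = ∂T/∂y = +0.002609.
|∇f| = √(-0.02725² + 0.002609²) = 0.02737 °C/m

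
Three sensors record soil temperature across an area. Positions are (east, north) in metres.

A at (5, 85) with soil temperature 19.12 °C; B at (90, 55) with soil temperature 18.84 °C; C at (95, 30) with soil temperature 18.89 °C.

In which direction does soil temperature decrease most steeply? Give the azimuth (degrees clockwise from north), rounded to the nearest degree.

056°

Differences from A: to B (Δx, Δy, Δh) = (85, -30, -0.28); to C = (90, -55, -0.23).
Solve a·Δx + b·Δy = ΔT: det = 85·(-55) − 90·(-30) = -1975.
∂T/∂x = [(-0.28)·(-55) − (-0.23)·(-30)] / -1975 = -0.004304
∂T/∂y = [85·(-0.23) − 90·(-0.28)] / -1975 = -0.002861
Steepest decrease is along −∇f: components (+0.004304 E, +0.002861 N).
Azimuth = atan2(+0.004304, +0.002861) = 56.4° ≈ 056°.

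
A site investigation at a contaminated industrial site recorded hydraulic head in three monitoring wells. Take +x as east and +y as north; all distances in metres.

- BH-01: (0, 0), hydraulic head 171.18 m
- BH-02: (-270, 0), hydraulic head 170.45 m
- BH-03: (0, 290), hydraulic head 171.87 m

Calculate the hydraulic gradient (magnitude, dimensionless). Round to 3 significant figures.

0.00360

∂h/∂x = (170.45 − 171.18) / (-270 − 0) = +0.002704
∂h/∂y = (171.87 − 171.18) / (290 − 0) = +0.002379
|∇h| = √(0.002704² + 0.002379²) = 0.003602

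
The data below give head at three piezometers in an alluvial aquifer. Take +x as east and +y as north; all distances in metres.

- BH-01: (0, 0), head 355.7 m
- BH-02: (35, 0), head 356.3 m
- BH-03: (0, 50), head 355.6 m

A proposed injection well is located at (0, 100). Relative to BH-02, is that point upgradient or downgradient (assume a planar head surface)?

downgradient

∂h/∂x = (356.3 − 355.7) / (35 − 0) = +0.01714
∂h/∂y = (355.6 − 355.7) / (50 − 0) = -0.002000
Head at (0, 100) = 355.7 + (+0.01714)·(0) + (-0.002000)·(100) = 355.50 m.
That is lower than the 356.3 m at BH-02, so the point is downgradient.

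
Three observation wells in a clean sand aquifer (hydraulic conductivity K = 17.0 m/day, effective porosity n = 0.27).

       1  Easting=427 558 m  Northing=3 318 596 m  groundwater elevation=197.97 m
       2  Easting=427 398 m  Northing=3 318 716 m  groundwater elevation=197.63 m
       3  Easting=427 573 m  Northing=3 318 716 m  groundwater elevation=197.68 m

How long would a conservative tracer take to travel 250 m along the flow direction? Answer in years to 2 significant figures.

Taking 1 as reference: 2−1 = (-160, 120, -0.34); 3−1 = (15, 120, -0.29).
Solve a·Δx + b·Δy = Δh: det = (-160)·120 − 15·120 = -21000.
∂h/∂x = [(-0.34)·120 − (-0.29)·120] / -21000 = +0.0002857
∂h/∂y = [(-160)·(-0.29) − 15·(-0.34)] / -21000 = -0.002452
|∇h| = √(0.0002857² + -0.002452²) = 0.002469
Seepage velocity v = K·i/n = 17.0 × 0.002469 / 0.27 = 0.1555 m/day.
t = 250 / 0.1555 = 1608 days = 4.4 years.

4.4 years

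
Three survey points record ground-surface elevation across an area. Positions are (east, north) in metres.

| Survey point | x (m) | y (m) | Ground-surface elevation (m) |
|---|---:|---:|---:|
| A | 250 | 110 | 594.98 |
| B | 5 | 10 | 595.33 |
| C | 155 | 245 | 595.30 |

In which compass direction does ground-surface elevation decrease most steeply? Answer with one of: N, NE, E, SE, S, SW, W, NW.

Differences from A: to B (Δx, Δy, Δh) = (-245, -100, +0.35); to C = (-95, 135, +0.32).
Determinant of the coordinate differences = (-245)·135 − (-95)·(-100) = -42575.
∂z/∂x = [(+0.35)·135 − (+0.32)·(-100)] / -42575 = -0.001861
∂z/∂y = [(-245)·(+0.32) − (-95)·(+0.35)] / -42575 = +0.001060
Steepest decrease is along −∇f = (+0.001861 E, -0.001060 N) → southeast.

SE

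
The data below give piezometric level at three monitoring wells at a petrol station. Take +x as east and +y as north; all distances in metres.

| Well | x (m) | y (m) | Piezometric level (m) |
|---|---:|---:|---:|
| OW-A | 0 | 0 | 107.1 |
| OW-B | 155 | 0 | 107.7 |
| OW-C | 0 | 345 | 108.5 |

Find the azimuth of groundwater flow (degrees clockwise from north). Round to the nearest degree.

∂h/∂x = (107.7 − 107.1) / (155 − 0) = +0.003871
∂h/∂y = (108.5 − 107.1) / (345 − 0) = +0.004058
Flow direction (−∇h) has components (-0.003871 E, -0.004058 N).
Azimuth = atan2(E, N) = atan2(-0.003871, -0.004058) = 223.6° ≈ 224°.

224°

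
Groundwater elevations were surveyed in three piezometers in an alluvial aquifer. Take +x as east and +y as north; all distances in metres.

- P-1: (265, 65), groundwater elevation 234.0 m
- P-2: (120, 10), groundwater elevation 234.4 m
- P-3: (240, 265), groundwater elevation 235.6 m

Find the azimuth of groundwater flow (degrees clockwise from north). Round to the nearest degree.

Differences from P-1: to P-2 (Δx, Δy, Δh) = (-145, -55, +0.4); to P-3 = (-25, 200, +1.6).
Determinant of the coordinate differences = (-145)·200 − (-25)·(-55) = -30375.
∂h/∂x = [(+0.4)·200 − (+1.6)·(-55)] / -30375 = -0.005531
∂h/∂y = [(-145)·(+1.6) − (-25)·(+0.4)] / -30375 = +0.007309
Flow direction (−∇h) has components (+0.005531 E, -0.007309 N).
Azimuth = atan2(E, N) = atan2(+0.005531, -0.007309) = 142.9° ≈ 143°.

143°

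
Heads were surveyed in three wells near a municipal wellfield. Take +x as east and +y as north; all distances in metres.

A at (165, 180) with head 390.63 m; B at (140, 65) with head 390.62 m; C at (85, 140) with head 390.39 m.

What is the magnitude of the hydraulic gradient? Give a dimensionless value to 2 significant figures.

0.0034

Taking A as reference: B−A = (-25, -115, -0.01); C−A = (-80, -40, -0.24).
Solve a·Δx + b·Δy = Δh: det = (-25)·(-40) − (-80)·(-115) = -8200.
∂h/∂x = [(-0.01)·(-40) − (-0.24)·(-115)] / -8200 = +0.003317
∂h/∂y = [(-25)·(-0.24) − (-80)·(-0.01)] / -8200 = -0.0006341
|∇h| = √(0.003317² + -0.0006341²) = 0.003377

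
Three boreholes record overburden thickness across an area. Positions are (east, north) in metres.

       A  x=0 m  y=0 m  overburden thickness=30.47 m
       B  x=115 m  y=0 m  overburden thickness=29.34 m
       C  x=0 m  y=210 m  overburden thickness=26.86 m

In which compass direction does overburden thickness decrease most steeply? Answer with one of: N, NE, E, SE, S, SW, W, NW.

NE

∂d/∂x = (29.34 − 30.47) / (115 − 0) = -0.009826
∂d/∂y = (26.86 − 30.47) / (210 − 0) = -0.01719
Steepest decrease is along −∇f = (+0.009826 E, +0.01719 N) → northeast.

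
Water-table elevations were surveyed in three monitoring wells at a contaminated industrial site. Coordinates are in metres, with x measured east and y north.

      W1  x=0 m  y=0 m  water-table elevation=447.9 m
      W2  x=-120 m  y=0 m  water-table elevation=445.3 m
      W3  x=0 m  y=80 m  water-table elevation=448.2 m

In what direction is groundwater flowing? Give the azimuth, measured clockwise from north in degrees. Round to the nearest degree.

∂h/∂x = (445.3 − 447.9) / (-120 − 0) = +0.02167
∂h/∂y = (448.2 − 447.9) / (80 − 0) = +0.003750
Flow direction (−∇h) has components (-0.02167 E, -0.003750 N).
Azimuth = atan2(E, N) = atan2(-0.02167, -0.003750) = 260.2° ≈ 260°.

260°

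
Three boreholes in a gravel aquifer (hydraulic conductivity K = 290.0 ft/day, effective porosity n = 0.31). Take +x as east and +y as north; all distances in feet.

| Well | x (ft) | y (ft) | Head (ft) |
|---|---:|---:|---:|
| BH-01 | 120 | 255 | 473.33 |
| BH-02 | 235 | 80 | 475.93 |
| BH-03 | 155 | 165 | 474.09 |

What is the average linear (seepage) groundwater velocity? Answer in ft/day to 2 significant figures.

22 ft/day

With h = a·x + b·y + c and BH-01 as origin, the differences give:
  115·a + (-175)·b = +2.60
  35·a + (-90)·b = +0.76
Eliminate b (×(-90) and ×(-175), subtract): -4225·a = -101.000 → a = ∂h/∂x = +0.02391
Back-substitute: b = ∂h/∂y = +0.0008521.
|∇h| = √(0.02391² + 0.0008521²) = 0.02393
Seepage velocity v = K·i/n = 290.0 × 0.02393 / 0.31 = 22.39 ft/day.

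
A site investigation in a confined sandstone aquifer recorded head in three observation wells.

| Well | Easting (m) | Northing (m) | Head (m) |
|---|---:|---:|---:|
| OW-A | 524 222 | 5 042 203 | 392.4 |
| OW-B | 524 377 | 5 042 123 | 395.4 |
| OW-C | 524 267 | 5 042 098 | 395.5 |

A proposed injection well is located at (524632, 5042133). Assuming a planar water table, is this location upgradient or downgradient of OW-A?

With h = a·x + b·y + c and OW-A as origin, the differences give:
  155·a + (-80)·b = +3.0
  45·a + (-105)·b = +3.1
Eliminate b (×(-105) and ×(-80), subtract): -12675·a = -67.00 → a = ∂h/∂x = +0.005286
Back-substitute: b = ∂h/∂y = -0.02726.
Head at (524632, 5042133) = 392.4 + (+0.005286)·(410) + (-0.02726)·(-70) = 396.48 m.
That is higher than the 392.4 m at OW-A, so the point is upgradient.

upgradient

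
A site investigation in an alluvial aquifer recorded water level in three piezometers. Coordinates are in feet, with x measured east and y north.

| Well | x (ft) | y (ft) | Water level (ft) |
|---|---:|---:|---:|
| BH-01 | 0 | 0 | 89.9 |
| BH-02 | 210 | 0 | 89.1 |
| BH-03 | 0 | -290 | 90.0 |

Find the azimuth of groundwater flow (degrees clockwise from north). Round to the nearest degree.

085°

∂h/∂x = (89.1 − 89.9) / (210 − 0) = -0.003810
∂h/∂y = (90.0 − 89.9) / (-290 − 0) = -0.0003448
Flow direction (−∇h) has components (+0.003810 E, +0.0003448 N).
Azimuth = atan2(E, N) = atan2(+0.003810, +0.0003448) = 84.8° ≈ 085°.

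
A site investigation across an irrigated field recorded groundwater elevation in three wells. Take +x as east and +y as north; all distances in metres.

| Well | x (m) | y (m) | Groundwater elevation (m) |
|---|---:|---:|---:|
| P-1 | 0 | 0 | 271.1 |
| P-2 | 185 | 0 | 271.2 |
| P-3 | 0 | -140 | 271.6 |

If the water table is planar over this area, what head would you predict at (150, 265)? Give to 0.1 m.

270.2 m

∂h/∂x = (271.2 − 271.1) / (185 − 0) = +0.0005405
∂h/∂y = (271.6 − 271.1) / (-140 − 0) = -0.003571
h(150, 265) = 271.1 + (+0.0005405)·(150) + (-0.003571)·(265) = 271.1 +0.081 -0.946 = 270.235 m.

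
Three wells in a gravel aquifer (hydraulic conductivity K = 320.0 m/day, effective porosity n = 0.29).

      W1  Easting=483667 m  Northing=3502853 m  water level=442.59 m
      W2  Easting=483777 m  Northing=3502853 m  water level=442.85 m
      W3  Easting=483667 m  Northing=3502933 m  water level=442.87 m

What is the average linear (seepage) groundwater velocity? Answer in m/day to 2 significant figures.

4.7 m/day

∂h/∂x = (442.85 − 442.59) / (483777 − 483667) = +0.002364
∂h/∂y = (442.87 − 442.59) / (3502933 − 3502853) = +0.003500
|∇h| = √(0.002364² + 0.003500²) = 0.004224
Seepage velocity v = K·i/n = 320.0 × 0.004224 / 0.29 = 4.661 m/day.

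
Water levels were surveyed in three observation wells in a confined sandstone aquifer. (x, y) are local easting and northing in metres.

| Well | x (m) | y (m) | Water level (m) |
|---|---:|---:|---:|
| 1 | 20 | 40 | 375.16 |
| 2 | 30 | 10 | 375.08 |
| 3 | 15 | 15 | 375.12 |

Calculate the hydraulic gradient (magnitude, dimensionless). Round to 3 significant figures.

0.00283

With h = a·x + b·y + c and 1 as origin, the differences give:
  10·a + (-30)·b = -0.08
  (-5)·a + (-25)·b = -0.04
Eliminate b (×(-25) and ×(-30), subtract): -400·a = 0.800 → a = ∂h/∂x = -0.002000
Back-substitute: b = ∂h/∂y = +0.002000.
|∇h| = √(-0.002000² + 0.002000²) = 0.002828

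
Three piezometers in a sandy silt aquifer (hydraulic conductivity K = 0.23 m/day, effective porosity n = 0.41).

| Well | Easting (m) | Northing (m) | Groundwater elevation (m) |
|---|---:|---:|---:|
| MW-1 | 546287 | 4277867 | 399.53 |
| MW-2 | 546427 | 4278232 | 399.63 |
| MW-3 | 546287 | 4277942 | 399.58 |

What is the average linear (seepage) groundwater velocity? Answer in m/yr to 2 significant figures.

Taking MW-1 as reference: MW-2−MW-1 = (140, 365, +0.10); MW-3−MW-1 = (0, 75, +0.05).
Solve a·Δx + b·Δy = Δh: det = 140·75 − 0·365 = 10500.
∂h/∂x = [(+0.10)·75 − (+0.05)·365] / 10500 = -0.001024
∂h/∂y = [140·(+0.05) − 0·(+0.10)] / 10500 = +0.0006667
|∇h| = √(-0.001024² + 0.0006667²) = 0.001222
Seepage velocity v = K·i/n = 0.23 × 0.001222 / 0.41 = 0.0006855 m/day = 0.2504 m/yr.

0.25 m/yr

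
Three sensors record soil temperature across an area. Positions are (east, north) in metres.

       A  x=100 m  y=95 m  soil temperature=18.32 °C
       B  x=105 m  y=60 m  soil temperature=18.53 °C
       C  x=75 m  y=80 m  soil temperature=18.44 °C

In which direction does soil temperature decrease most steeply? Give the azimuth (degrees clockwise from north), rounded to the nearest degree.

Taking A as reference: B−A = (5, -35, +0.21); C−A = (-25, -15, +0.12).
Solve a·Δx + b·Δy = ΔT: det = 5·(-15) − (-25)·(-35) = -950.
∂T/∂x = [(+0.21)·(-15) − (+0.12)·(-35)] / -950 = -0.001105
∂T/∂y = [5·(+0.12) − (-25)·(+0.21)] / -950 = -0.006158
Steepest decrease is along −∇f: components (+0.001105 E, +0.006158 N).
Azimuth = atan2(+0.001105, +0.006158) = 10.2° ≈ 010°.

010°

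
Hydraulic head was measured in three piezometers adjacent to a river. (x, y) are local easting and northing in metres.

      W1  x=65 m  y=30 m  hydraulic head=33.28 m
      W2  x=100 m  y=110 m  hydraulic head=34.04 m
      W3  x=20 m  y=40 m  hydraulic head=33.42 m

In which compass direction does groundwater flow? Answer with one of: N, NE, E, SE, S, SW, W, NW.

Differences from W1: to W2 (Δx, Δy, Δh) = (35, 80, +0.76); to W3 = (-45, 10, +0.14).
Solve a·Δx + b·Δy = Δh: det = 35·10 − (-45)·80 = 3950.
∂h/∂x = [(+0.76)·10 − (+0.14)·80] / 3950 = -0.0009114
∂h/∂y = [35·(+0.14) − (-45)·(+0.76)] / 3950 = +0.009899
Flow = −∇h = (+0.0009114 east, -0.009899 north), which points south.

S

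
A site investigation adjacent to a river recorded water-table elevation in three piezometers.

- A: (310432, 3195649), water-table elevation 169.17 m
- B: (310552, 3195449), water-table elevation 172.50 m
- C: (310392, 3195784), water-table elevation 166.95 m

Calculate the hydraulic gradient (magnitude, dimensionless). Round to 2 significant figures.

Taking A as reference: B−A = (120, -200, +3.33); C−A = (-40, 135, -2.22).
Determinant of the coordinate differences = 120·135 − (-40)·(-200) = 8200.
∂h/∂x = [(+3.33)·135 − (-2.22)·(-200)] / 8200 = +0.0006768
∂h/∂y = [120·(-2.22) − (-40)·(+3.33)] / 8200 = -0.01624
|∇h| = √(0.0006768² + -0.01624²) = 0.01625

0.016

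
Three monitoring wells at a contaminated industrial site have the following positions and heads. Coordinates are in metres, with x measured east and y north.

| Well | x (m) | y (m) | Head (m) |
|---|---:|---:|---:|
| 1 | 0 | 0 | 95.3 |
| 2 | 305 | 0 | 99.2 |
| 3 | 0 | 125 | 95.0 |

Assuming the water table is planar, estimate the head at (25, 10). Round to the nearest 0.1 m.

∂h/∂x = (99.2 − 95.3) / (305 − 0) = +0.01279
∂h/∂y = (95.0 − 95.3) / (125 − 0) = -0.002400
h(25, 10) = 95.3 + (+0.01279)·(25) + (-0.002400)·(10) = 95.3 +0.320 -0.024 = 95.596 m.

95.6 m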